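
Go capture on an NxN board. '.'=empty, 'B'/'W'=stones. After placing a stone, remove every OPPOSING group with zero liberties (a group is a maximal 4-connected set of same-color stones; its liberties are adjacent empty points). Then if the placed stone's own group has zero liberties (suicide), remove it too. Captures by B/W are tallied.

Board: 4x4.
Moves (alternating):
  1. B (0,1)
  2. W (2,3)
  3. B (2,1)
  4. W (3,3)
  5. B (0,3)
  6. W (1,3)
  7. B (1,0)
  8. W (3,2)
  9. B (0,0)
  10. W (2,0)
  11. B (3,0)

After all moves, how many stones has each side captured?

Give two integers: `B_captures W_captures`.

Answer: 1 0

Derivation:
Move 1: B@(0,1) -> caps B=0 W=0
Move 2: W@(2,3) -> caps B=0 W=0
Move 3: B@(2,1) -> caps B=0 W=0
Move 4: W@(3,3) -> caps B=0 W=0
Move 5: B@(0,3) -> caps B=0 W=0
Move 6: W@(1,3) -> caps B=0 W=0
Move 7: B@(1,0) -> caps B=0 W=0
Move 8: W@(3,2) -> caps B=0 W=0
Move 9: B@(0,0) -> caps B=0 W=0
Move 10: W@(2,0) -> caps B=0 W=0
Move 11: B@(3,0) -> caps B=1 W=0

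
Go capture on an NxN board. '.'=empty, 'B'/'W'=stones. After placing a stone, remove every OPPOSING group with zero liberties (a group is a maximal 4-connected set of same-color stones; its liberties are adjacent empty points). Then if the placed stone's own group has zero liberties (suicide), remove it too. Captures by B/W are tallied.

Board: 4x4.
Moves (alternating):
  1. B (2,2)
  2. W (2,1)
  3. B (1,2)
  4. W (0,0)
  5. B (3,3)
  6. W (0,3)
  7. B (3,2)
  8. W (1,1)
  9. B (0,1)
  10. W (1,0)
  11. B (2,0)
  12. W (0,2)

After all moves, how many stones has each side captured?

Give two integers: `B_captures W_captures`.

Answer: 0 1

Derivation:
Move 1: B@(2,2) -> caps B=0 W=0
Move 2: W@(2,1) -> caps B=0 W=0
Move 3: B@(1,2) -> caps B=0 W=0
Move 4: W@(0,0) -> caps B=0 W=0
Move 5: B@(3,3) -> caps B=0 W=0
Move 6: W@(0,3) -> caps B=0 W=0
Move 7: B@(3,2) -> caps B=0 W=0
Move 8: W@(1,1) -> caps B=0 W=0
Move 9: B@(0,1) -> caps B=0 W=0
Move 10: W@(1,0) -> caps B=0 W=0
Move 11: B@(2,0) -> caps B=0 W=0
Move 12: W@(0,2) -> caps B=0 W=1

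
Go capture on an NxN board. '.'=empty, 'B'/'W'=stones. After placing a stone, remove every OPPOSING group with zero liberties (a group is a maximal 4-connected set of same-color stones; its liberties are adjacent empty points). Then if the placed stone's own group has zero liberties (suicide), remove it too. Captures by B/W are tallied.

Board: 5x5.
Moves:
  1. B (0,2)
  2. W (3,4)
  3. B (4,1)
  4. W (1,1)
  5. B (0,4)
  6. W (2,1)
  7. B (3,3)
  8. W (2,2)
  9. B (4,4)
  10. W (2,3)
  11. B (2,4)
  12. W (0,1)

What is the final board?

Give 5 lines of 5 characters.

Move 1: B@(0,2) -> caps B=0 W=0
Move 2: W@(3,4) -> caps B=0 W=0
Move 3: B@(4,1) -> caps B=0 W=0
Move 4: W@(1,1) -> caps B=0 W=0
Move 5: B@(0,4) -> caps B=0 W=0
Move 6: W@(2,1) -> caps B=0 W=0
Move 7: B@(3,3) -> caps B=0 W=0
Move 8: W@(2,2) -> caps B=0 W=0
Move 9: B@(4,4) -> caps B=0 W=0
Move 10: W@(2,3) -> caps B=0 W=0
Move 11: B@(2,4) -> caps B=1 W=0
Move 12: W@(0,1) -> caps B=1 W=0

Answer: .WB.B
.W...
.WWWB
...B.
.B..B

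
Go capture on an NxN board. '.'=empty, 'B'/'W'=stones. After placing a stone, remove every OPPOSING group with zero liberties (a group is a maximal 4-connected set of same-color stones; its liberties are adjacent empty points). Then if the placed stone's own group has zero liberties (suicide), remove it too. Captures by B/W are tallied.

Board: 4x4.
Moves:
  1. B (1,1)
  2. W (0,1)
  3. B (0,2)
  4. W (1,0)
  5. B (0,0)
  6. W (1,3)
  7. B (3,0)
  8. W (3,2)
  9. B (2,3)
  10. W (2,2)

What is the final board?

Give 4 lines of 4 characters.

Move 1: B@(1,1) -> caps B=0 W=0
Move 2: W@(0,1) -> caps B=0 W=0
Move 3: B@(0,2) -> caps B=0 W=0
Move 4: W@(1,0) -> caps B=0 W=0
Move 5: B@(0,0) -> caps B=1 W=0
Move 6: W@(1,3) -> caps B=1 W=0
Move 7: B@(3,0) -> caps B=1 W=0
Move 8: W@(3,2) -> caps B=1 W=0
Move 9: B@(2,3) -> caps B=1 W=0
Move 10: W@(2,2) -> caps B=1 W=0

Answer: B.B.
WB.W
..WB
B.W.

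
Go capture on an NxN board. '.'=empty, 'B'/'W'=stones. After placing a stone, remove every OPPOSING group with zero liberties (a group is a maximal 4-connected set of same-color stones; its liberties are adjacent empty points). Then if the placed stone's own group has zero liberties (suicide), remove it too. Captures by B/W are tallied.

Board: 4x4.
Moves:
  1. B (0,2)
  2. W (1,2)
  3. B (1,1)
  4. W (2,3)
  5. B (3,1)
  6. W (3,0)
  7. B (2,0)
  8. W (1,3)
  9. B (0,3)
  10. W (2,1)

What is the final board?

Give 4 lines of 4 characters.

Move 1: B@(0,2) -> caps B=0 W=0
Move 2: W@(1,2) -> caps B=0 W=0
Move 3: B@(1,1) -> caps B=0 W=0
Move 4: W@(2,3) -> caps B=0 W=0
Move 5: B@(3,1) -> caps B=0 W=0
Move 6: W@(3,0) -> caps B=0 W=0
Move 7: B@(2,0) -> caps B=1 W=0
Move 8: W@(1,3) -> caps B=1 W=0
Move 9: B@(0,3) -> caps B=1 W=0
Move 10: W@(2,1) -> caps B=1 W=0

Answer: ..BB
.BWW
BW.W
.B..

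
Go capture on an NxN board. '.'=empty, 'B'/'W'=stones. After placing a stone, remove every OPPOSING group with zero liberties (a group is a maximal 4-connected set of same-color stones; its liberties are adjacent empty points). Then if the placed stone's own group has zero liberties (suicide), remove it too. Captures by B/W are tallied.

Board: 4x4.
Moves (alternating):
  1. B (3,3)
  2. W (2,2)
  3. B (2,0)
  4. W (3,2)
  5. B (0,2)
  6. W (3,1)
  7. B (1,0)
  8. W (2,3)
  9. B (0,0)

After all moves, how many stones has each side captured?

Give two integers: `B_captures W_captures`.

Answer: 0 1

Derivation:
Move 1: B@(3,3) -> caps B=0 W=0
Move 2: W@(2,2) -> caps B=0 W=0
Move 3: B@(2,0) -> caps B=0 W=0
Move 4: W@(3,2) -> caps B=0 W=0
Move 5: B@(0,2) -> caps B=0 W=0
Move 6: W@(3,1) -> caps B=0 W=0
Move 7: B@(1,0) -> caps B=0 W=0
Move 8: W@(2,3) -> caps B=0 W=1
Move 9: B@(0,0) -> caps B=0 W=1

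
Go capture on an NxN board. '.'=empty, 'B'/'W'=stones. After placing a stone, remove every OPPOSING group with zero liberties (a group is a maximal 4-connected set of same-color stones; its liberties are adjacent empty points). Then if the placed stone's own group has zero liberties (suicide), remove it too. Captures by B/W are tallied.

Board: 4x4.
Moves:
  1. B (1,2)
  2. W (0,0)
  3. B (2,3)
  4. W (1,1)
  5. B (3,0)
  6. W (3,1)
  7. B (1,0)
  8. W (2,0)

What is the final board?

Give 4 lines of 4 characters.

Move 1: B@(1,2) -> caps B=0 W=0
Move 2: W@(0,0) -> caps B=0 W=0
Move 3: B@(2,3) -> caps B=0 W=0
Move 4: W@(1,1) -> caps B=0 W=0
Move 5: B@(3,0) -> caps B=0 W=0
Move 6: W@(3,1) -> caps B=0 W=0
Move 7: B@(1,0) -> caps B=0 W=0
Move 8: W@(2,0) -> caps B=0 W=2

Answer: W...
.WB.
W..B
.W..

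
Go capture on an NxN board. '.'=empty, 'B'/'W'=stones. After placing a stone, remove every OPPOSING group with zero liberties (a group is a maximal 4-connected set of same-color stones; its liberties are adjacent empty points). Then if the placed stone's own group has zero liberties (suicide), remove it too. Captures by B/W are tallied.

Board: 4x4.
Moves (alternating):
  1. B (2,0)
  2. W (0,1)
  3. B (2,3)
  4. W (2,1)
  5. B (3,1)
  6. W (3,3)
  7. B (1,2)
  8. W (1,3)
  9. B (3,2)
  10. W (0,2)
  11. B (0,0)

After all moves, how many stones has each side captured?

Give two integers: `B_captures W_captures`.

Answer: 1 0

Derivation:
Move 1: B@(2,0) -> caps B=0 W=0
Move 2: W@(0,1) -> caps B=0 W=0
Move 3: B@(2,3) -> caps B=0 W=0
Move 4: W@(2,1) -> caps B=0 W=0
Move 5: B@(3,1) -> caps B=0 W=0
Move 6: W@(3,3) -> caps B=0 W=0
Move 7: B@(1,2) -> caps B=0 W=0
Move 8: W@(1,3) -> caps B=0 W=0
Move 9: B@(3,2) -> caps B=1 W=0
Move 10: W@(0,2) -> caps B=1 W=0
Move 11: B@(0,0) -> caps B=1 W=0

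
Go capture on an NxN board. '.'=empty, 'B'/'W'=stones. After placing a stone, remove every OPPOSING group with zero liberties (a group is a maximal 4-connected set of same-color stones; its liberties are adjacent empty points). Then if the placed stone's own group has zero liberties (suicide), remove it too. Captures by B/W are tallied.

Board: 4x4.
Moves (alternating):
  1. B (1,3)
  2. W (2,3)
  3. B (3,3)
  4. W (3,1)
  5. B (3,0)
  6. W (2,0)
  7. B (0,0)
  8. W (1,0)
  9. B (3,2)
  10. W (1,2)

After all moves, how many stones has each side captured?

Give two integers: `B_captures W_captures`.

Answer: 0 1

Derivation:
Move 1: B@(1,3) -> caps B=0 W=0
Move 2: W@(2,3) -> caps B=0 W=0
Move 3: B@(3,3) -> caps B=0 W=0
Move 4: W@(3,1) -> caps B=0 W=0
Move 5: B@(3,0) -> caps B=0 W=0
Move 6: W@(2,0) -> caps B=0 W=1
Move 7: B@(0,0) -> caps B=0 W=1
Move 8: W@(1,0) -> caps B=0 W=1
Move 9: B@(3,2) -> caps B=0 W=1
Move 10: W@(1,2) -> caps B=0 W=1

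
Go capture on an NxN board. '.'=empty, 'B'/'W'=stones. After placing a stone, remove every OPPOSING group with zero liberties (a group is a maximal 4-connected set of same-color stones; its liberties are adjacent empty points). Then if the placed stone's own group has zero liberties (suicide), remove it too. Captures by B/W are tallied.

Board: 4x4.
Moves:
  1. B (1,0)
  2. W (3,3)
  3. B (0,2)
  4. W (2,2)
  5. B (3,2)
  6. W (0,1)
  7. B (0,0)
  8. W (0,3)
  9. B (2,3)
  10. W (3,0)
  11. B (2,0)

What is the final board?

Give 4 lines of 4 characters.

Move 1: B@(1,0) -> caps B=0 W=0
Move 2: W@(3,3) -> caps B=0 W=0
Move 3: B@(0,2) -> caps B=0 W=0
Move 4: W@(2,2) -> caps B=0 W=0
Move 5: B@(3,2) -> caps B=0 W=0
Move 6: W@(0,1) -> caps B=0 W=0
Move 7: B@(0,0) -> caps B=0 W=0
Move 8: W@(0,3) -> caps B=0 W=0
Move 9: B@(2,3) -> caps B=1 W=0
Move 10: W@(3,0) -> caps B=1 W=0
Move 11: B@(2,0) -> caps B=1 W=0

Answer: BWBW
B...
B.WB
W.B.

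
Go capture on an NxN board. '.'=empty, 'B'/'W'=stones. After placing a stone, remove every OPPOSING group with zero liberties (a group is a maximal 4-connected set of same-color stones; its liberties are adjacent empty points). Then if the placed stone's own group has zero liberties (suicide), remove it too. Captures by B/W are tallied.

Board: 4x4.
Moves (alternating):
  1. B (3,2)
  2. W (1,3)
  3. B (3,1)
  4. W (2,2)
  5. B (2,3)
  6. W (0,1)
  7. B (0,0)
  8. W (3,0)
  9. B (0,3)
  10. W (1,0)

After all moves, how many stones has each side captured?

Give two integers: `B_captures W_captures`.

Answer: 0 1

Derivation:
Move 1: B@(3,2) -> caps B=0 W=0
Move 2: W@(1,3) -> caps B=0 W=0
Move 3: B@(3,1) -> caps B=0 W=0
Move 4: W@(2,2) -> caps B=0 W=0
Move 5: B@(2,3) -> caps B=0 W=0
Move 6: W@(0,1) -> caps B=0 W=0
Move 7: B@(0,0) -> caps B=0 W=0
Move 8: W@(3,0) -> caps B=0 W=0
Move 9: B@(0,3) -> caps B=0 W=0
Move 10: W@(1,0) -> caps B=0 W=1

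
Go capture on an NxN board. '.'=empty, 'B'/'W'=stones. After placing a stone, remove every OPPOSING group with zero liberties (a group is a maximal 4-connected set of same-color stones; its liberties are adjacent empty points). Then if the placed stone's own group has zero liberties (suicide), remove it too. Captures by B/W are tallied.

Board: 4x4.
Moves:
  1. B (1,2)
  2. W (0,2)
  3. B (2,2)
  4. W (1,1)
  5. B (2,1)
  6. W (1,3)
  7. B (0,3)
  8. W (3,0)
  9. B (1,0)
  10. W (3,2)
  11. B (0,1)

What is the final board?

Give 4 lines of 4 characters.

Answer: .BW.
B.BW
.BB.
W.W.

Derivation:
Move 1: B@(1,2) -> caps B=0 W=0
Move 2: W@(0,2) -> caps B=0 W=0
Move 3: B@(2,2) -> caps B=0 W=0
Move 4: W@(1,1) -> caps B=0 W=0
Move 5: B@(2,1) -> caps B=0 W=0
Move 6: W@(1,3) -> caps B=0 W=0
Move 7: B@(0,3) -> caps B=0 W=0
Move 8: W@(3,0) -> caps B=0 W=0
Move 9: B@(1,0) -> caps B=0 W=0
Move 10: W@(3,2) -> caps B=0 W=0
Move 11: B@(0,1) -> caps B=1 W=0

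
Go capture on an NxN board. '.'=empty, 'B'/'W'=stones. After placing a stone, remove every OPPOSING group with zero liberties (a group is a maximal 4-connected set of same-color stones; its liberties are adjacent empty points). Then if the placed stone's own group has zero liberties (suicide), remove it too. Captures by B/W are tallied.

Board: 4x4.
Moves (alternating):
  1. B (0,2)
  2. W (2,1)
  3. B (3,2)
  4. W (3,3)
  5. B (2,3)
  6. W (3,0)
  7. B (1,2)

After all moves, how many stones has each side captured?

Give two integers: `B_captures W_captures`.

Move 1: B@(0,2) -> caps B=0 W=0
Move 2: W@(2,1) -> caps B=0 W=0
Move 3: B@(3,2) -> caps B=0 W=0
Move 4: W@(3,3) -> caps B=0 W=0
Move 5: B@(2,3) -> caps B=1 W=0
Move 6: W@(3,0) -> caps B=1 W=0
Move 7: B@(1,2) -> caps B=1 W=0

Answer: 1 0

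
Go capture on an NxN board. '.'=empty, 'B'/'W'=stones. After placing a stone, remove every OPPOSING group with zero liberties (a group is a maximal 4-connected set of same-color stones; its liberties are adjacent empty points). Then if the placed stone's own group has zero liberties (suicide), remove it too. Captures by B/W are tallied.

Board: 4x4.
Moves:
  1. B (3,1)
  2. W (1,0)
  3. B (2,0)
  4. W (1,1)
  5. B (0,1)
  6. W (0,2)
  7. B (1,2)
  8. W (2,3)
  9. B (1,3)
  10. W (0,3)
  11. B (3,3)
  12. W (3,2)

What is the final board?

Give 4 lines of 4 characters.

Move 1: B@(3,1) -> caps B=0 W=0
Move 2: W@(1,0) -> caps B=0 W=0
Move 3: B@(2,0) -> caps B=0 W=0
Move 4: W@(1,1) -> caps B=0 W=0
Move 5: B@(0,1) -> caps B=0 W=0
Move 6: W@(0,2) -> caps B=0 W=0
Move 7: B@(1,2) -> caps B=0 W=0
Move 8: W@(2,3) -> caps B=0 W=0
Move 9: B@(1,3) -> caps B=0 W=0
Move 10: W@(0,3) -> caps B=0 W=0
Move 11: B@(3,3) -> caps B=0 W=0
Move 12: W@(3,2) -> caps B=0 W=1

Answer: .B..
WWBB
B..W
.BW.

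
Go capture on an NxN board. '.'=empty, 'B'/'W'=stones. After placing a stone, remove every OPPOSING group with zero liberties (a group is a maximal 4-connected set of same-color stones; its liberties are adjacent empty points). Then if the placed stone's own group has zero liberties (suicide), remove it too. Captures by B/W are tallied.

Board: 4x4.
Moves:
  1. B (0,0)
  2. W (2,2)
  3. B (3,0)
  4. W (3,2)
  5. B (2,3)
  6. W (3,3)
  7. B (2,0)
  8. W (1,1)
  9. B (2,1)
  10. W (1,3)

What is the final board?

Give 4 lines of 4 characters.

Move 1: B@(0,0) -> caps B=0 W=0
Move 2: W@(2,2) -> caps B=0 W=0
Move 3: B@(3,0) -> caps B=0 W=0
Move 4: W@(3,2) -> caps B=0 W=0
Move 5: B@(2,3) -> caps B=0 W=0
Move 6: W@(3,3) -> caps B=0 W=0
Move 7: B@(2,0) -> caps B=0 W=0
Move 8: W@(1,1) -> caps B=0 W=0
Move 9: B@(2,1) -> caps B=0 W=0
Move 10: W@(1,3) -> caps B=0 W=1

Answer: B...
.W.W
BBW.
B.WW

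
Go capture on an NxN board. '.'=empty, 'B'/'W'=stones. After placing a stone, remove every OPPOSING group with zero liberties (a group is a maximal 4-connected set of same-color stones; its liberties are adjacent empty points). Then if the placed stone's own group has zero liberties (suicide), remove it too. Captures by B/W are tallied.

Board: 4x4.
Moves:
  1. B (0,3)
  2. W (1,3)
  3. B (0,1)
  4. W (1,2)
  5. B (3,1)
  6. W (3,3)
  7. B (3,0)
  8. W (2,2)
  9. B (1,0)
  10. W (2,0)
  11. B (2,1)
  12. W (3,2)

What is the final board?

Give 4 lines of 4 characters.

Move 1: B@(0,3) -> caps B=0 W=0
Move 2: W@(1,3) -> caps B=0 W=0
Move 3: B@(0,1) -> caps B=0 W=0
Move 4: W@(1,2) -> caps B=0 W=0
Move 5: B@(3,1) -> caps B=0 W=0
Move 6: W@(3,3) -> caps B=0 W=0
Move 7: B@(3,0) -> caps B=0 W=0
Move 8: W@(2,2) -> caps B=0 W=0
Move 9: B@(1,0) -> caps B=0 W=0
Move 10: W@(2,0) -> caps B=0 W=0
Move 11: B@(2,1) -> caps B=1 W=0
Move 12: W@(3,2) -> caps B=1 W=0

Answer: .B.B
B.WW
.BW.
BBWW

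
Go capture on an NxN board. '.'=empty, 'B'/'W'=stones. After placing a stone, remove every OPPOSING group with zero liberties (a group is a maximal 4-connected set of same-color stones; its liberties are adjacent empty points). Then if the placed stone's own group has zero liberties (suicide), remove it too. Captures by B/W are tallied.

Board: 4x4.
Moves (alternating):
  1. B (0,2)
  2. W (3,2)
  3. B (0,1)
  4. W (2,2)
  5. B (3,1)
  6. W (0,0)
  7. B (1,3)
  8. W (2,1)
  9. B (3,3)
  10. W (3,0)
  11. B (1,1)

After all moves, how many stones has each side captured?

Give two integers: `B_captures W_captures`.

Move 1: B@(0,2) -> caps B=0 W=0
Move 2: W@(3,2) -> caps B=0 W=0
Move 3: B@(0,1) -> caps B=0 W=0
Move 4: W@(2,2) -> caps B=0 W=0
Move 5: B@(3,1) -> caps B=0 W=0
Move 6: W@(0,0) -> caps B=0 W=0
Move 7: B@(1,3) -> caps B=0 W=0
Move 8: W@(2,1) -> caps B=0 W=0
Move 9: B@(3,3) -> caps B=0 W=0
Move 10: W@(3,0) -> caps B=0 W=1
Move 11: B@(1,1) -> caps B=0 W=1

Answer: 0 1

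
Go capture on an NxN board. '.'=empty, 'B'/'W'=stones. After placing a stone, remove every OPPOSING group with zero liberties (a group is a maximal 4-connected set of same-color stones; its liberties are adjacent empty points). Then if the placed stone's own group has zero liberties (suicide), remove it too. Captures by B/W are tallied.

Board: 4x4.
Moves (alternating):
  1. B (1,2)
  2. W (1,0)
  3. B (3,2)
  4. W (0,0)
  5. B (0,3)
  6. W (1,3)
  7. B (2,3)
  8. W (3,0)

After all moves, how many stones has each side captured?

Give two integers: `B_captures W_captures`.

Answer: 1 0

Derivation:
Move 1: B@(1,2) -> caps B=0 W=0
Move 2: W@(1,0) -> caps B=0 W=0
Move 3: B@(3,2) -> caps B=0 W=0
Move 4: W@(0,0) -> caps B=0 W=0
Move 5: B@(0,3) -> caps B=0 W=0
Move 6: W@(1,3) -> caps B=0 W=0
Move 7: B@(2,3) -> caps B=1 W=0
Move 8: W@(3,0) -> caps B=1 W=0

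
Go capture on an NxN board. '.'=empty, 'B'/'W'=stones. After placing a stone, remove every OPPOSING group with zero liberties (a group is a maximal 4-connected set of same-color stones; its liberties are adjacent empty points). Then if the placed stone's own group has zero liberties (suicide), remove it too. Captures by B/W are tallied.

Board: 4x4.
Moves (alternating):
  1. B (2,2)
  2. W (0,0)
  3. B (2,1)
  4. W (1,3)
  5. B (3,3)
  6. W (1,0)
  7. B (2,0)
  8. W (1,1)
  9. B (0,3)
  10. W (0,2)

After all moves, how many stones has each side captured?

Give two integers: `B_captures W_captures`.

Move 1: B@(2,2) -> caps B=0 W=0
Move 2: W@(0,0) -> caps B=0 W=0
Move 3: B@(2,1) -> caps B=0 W=0
Move 4: W@(1,3) -> caps B=0 W=0
Move 5: B@(3,3) -> caps B=0 W=0
Move 6: W@(1,0) -> caps B=0 W=0
Move 7: B@(2,0) -> caps B=0 W=0
Move 8: W@(1,1) -> caps B=0 W=0
Move 9: B@(0,3) -> caps B=0 W=0
Move 10: W@(0,2) -> caps B=0 W=1

Answer: 0 1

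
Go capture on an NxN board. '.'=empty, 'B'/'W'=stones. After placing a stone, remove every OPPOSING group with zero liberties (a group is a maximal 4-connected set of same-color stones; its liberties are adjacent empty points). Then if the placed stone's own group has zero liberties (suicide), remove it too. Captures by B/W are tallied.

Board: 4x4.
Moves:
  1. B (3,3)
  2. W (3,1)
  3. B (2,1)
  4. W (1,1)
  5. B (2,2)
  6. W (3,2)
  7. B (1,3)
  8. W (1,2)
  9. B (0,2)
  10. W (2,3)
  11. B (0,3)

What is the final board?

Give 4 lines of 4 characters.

Answer: ..BB
.WWB
.BBW
.WW.

Derivation:
Move 1: B@(3,3) -> caps B=0 W=0
Move 2: W@(3,1) -> caps B=0 W=0
Move 3: B@(2,1) -> caps B=0 W=0
Move 4: W@(1,1) -> caps B=0 W=0
Move 5: B@(2,2) -> caps B=0 W=0
Move 6: W@(3,2) -> caps B=0 W=0
Move 7: B@(1,3) -> caps B=0 W=0
Move 8: W@(1,2) -> caps B=0 W=0
Move 9: B@(0,2) -> caps B=0 W=0
Move 10: W@(2,3) -> caps B=0 W=1
Move 11: B@(0,3) -> caps B=0 W=1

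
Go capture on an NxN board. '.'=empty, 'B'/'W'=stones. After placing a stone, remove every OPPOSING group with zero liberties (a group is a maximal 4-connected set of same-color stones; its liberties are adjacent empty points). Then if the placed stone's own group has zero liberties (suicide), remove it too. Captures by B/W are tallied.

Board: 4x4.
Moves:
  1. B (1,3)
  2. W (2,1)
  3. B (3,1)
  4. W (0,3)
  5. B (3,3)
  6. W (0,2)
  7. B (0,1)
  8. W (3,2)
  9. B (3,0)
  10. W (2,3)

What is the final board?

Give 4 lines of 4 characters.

Move 1: B@(1,3) -> caps B=0 W=0
Move 2: W@(2,1) -> caps B=0 W=0
Move 3: B@(3,1) -> caps B=0 W=0
Move 4: W@(0,3) -> caps B=0 W=0
Move 5: B@(3,3) -> caps B=0 W=0
Move 6: W@(0,2) -> caps B=0 W=0
Move 7: B@(0,1) -> caps B=0 W=0
Move 8: W@(3,2) -> caps B=0 W=0
Move 9: B@(3,0) -> caps B=0 W=0
Move 10: W@(2,3) -> caps B=0 W=1

Answer: .BWW
...B
.W.W
BBW.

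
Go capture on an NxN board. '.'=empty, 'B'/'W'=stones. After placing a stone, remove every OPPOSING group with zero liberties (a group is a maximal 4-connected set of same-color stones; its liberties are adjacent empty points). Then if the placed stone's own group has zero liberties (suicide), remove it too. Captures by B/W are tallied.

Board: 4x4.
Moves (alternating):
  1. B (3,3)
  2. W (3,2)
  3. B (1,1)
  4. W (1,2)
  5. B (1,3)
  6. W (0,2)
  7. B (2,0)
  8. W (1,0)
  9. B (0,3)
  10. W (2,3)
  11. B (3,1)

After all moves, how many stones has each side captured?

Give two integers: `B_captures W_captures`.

Answer: 0 3

Derivation:
Move 1: B@(3,3) -> caps B=0 W=0
Move 2: W@(3,2) -> caps B=0 W=0
Move 3: B@(1,1) -> caps B=0 W=0
Move 4: W@(1,2) -> caps B=0 W=0
Move 5: B@(1,3) -> caps B=0 W=0
Move 6: W@(0,2) -> caps B=0 W=0
Move 7: B@(2,0) -> caps B=0 W=0
Move 8: W@(1,0) -> caps B=0 W=0
Move 9: B@(0,3) -> caps B=0 W=0
Move 10: W@(2,3) -> caps B=0 W=3
Move 11: B@(3,1) -> caps B=0 W=3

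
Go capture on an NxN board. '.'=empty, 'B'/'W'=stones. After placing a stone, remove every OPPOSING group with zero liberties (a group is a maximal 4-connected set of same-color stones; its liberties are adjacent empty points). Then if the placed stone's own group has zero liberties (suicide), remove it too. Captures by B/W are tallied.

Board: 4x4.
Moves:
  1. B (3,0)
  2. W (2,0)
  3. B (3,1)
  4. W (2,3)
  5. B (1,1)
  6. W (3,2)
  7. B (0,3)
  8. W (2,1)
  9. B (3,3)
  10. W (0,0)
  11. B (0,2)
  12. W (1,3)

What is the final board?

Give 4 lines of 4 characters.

Answer: W.BB
.B.W
WW.W
..W.

Derivation:
Move 1: B@(3,0) -> caps B=0 W=0
Move 2: W@(2,0) -> caps B=0 W=0
Move 3: B@(3,1) -> caps B=0 W=0
Move 4: W@(2,3) -> caps B=0 W=0
Move 5: B@(1,1) -> caps B=0 W=0
Move 6: W@(3,2) -> caps B=0 W=0
Move 7: B@(0,3) -> caps B=0 W=0
Move 8: W@(2,1) -> caps B=0 W=2
Move 9: B@(3,3) -> caps B=0 W=2
Move 10: W@(0,0) -> caps B=0 W=2
Move 11: B@(0,2) -> caps B=0 W=2
Move 12: W@(1,3) -> caps B=0 W=2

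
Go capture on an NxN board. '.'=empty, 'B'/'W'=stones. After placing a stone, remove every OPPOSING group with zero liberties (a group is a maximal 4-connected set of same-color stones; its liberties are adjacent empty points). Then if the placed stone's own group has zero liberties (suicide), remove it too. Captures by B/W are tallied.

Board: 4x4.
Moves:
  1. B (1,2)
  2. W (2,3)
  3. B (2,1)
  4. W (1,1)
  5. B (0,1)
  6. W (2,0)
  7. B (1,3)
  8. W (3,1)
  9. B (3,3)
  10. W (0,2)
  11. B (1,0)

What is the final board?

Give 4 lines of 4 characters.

Move 1: B@(1,2) -> caps B=0 W=0
Move 2: W@(2,3) -> caps B=0 W=0
Move 3: B@(2,1) -> caps B=0 W=0
Move 4: W@(1,1) -> caps B=0 W=0
Move 5: B@(0,1) -> caps B=0 W=0
Move 6: W@(2,0) -> caps B=0 W=0
Move 7: B@(1,3) -> caps B=0 W=0
Move 8: W@(3,1) -> caps B=0 W=0
Move 9: B@(3,3) -> caps B=0 W=0
Move 10: W@(0,2) -> caps B=0 W=0
Move 11: B@(1,0) -> caps B=1 W=0

Answer: .BW.
B.BB
WB.W
.W.B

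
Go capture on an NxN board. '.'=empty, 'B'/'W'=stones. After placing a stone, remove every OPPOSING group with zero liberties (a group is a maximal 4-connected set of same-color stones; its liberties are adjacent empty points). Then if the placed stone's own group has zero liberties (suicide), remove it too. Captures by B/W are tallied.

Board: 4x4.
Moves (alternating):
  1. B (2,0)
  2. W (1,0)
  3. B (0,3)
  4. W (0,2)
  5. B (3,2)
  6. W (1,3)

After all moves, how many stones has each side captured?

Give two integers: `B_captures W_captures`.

Move 1: B@(2,0) -> caps B=0 W=0
Move 2: W@(1,0) -> caps B=0 W=0
Move 3: B@(0,3) -> caps B=0 W=0
Move 4: W@(0,2) -> caps B=0 W=0
Move 5: B@(3,2) -> caps B=0 W=0
Move 6: W@(1,3) -> caps B=0 W=1

Answer: 0 1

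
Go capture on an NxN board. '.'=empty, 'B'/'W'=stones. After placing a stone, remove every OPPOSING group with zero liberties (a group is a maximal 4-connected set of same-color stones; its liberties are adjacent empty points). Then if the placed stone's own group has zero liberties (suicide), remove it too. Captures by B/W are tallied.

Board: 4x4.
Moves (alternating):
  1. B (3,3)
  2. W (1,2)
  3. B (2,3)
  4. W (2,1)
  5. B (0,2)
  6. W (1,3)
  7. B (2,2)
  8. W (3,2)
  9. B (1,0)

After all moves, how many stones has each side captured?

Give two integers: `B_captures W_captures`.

Answer: 0 3

Derivation:
Move 1: B@(3,3) -> caps B=0 W=0
Move 2: W@(1,2) -> caps B=0 W=0
Move 3: B@(2,3) -> caps B=0 W=0
Move 4: W@(2,1) -> caps B=0 W=0
Move 5: B@(0,2) -> caps B=0 W=0
Move 6: W@(1,3) -> caps B=0 W=0
Move 7: B@(2,2) -> caps B=0 W=0
Move 8: W@(3,2) -> caps B=0 W=3
Move 9: B@(1,0) -> caps B=0 W=3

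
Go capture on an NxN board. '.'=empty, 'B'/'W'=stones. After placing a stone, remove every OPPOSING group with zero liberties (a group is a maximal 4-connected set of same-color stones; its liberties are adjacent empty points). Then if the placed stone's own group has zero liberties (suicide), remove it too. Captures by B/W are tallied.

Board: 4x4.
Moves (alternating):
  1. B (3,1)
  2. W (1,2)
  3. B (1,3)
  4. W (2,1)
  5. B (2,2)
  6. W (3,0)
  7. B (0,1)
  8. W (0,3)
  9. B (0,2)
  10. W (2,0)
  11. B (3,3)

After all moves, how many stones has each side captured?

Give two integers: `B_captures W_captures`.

Answer: 1 0

Derivation:
Move 1: B@(3,1) -> caps B=0 W=0
Move 2: W@(1,2) -> caps B=0 W=0
Move 3: B@(1,3) -> caps B=0 W=0
Move 4: W@(2,1) -> caps B=0 W=0
Move 5: B@(2,2) -> caps B=0 W=0
Move 6: W@(3,0) -> caps B=0 W=0
Move 7: B@(0,1) -> caps B=0 W=0
Move 8: W@(0,3) -> caps B=0 W=0
Move 9: B@(0,2) -> caps B=1 W=0
Move 10: W@(2,0) -> caps B=1 W=0
Move 11: B@(3,3) -> caps B=1 W=0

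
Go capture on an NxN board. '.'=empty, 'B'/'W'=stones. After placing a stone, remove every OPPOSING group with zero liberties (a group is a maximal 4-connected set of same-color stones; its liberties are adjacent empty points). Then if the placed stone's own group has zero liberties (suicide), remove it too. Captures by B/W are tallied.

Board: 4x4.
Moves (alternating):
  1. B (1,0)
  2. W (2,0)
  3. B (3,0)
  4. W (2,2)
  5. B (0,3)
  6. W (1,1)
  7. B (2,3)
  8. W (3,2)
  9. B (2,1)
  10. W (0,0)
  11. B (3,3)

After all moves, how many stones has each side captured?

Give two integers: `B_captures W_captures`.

Answer: 1 0

Derivation:
Move 1: B@(1,0) -> caps B=0 W=0
Move 2: W@(2,0) -> caps B=0 W=0
Move 3: B@(3,0) -> caps B=0 W=0
Move 4: W@(2,2) -> caps B=0 W=0
Move 5: B@(0,3) -> caps B=0 W=0
Move 6: W@(1,1) -> caps B=0 W=0
Move 7: B@(2,3) -> caps B=0 W=0
Move 8: W@(3,2) -> caps B=0 W=0
Move 9: B@(2,1) -> caps B=1 W=0
Move 10: W@(0,0) -> caps B=1 W=0
Move 11: B@(3,3) -> caps B=1 W=0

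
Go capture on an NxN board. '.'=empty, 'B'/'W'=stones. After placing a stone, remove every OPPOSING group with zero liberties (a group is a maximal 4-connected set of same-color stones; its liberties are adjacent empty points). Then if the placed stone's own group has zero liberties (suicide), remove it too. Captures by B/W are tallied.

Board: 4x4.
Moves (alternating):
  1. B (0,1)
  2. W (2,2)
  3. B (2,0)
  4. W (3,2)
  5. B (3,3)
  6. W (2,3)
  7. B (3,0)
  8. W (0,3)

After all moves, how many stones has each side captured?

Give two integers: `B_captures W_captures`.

Answer: 0 1

Derivation:
Move 1: B@(0,1) -> caps B=0 W=0
Move 2: W@(2,2) -> caps B=0 W=0
Move 3: B@(2,0) -> caps B=0 W=0
Move 4: W@(3,2) -> caps B=0 W=0
Move 5: B@(3,3) -> caps B=0 W=0
Move 6: W@(2,3) -> caps B=0 W=1
Move 7: B@(3,0) -> caps B=0 W=1
Move 8: W@(0,3) -> caps B=0 W=1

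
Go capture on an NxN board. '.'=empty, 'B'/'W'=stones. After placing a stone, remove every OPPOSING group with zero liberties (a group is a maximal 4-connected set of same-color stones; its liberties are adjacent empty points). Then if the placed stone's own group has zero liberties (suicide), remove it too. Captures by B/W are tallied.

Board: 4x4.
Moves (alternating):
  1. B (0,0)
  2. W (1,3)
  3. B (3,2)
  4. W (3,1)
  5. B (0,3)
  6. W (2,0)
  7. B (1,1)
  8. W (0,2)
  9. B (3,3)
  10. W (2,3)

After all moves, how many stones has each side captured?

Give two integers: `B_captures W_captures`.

Move 1: B@(0,0) -> caps B=0 W=0
Move 2: W@(1,3) -> caps B=0 W=0
Move 3: B@(3,2) -> caps B=0 W=0
Move 4: W@(3,1) -> caps B=0 W=0
Move 5: B@(0,3) -> caps B=0 W=0
Move 6: W@(2,0) -> caps B=0 W=0
Move 7: B@(1,1) -> caps B=0 W=0
Move 8: W@(0,2) -> caps B=0 W=1
Move 9: B@(3,3) -> caps B=0 W=1
Move 10: W@(2,3) -> caps B=0 W=1

Answer: 0 1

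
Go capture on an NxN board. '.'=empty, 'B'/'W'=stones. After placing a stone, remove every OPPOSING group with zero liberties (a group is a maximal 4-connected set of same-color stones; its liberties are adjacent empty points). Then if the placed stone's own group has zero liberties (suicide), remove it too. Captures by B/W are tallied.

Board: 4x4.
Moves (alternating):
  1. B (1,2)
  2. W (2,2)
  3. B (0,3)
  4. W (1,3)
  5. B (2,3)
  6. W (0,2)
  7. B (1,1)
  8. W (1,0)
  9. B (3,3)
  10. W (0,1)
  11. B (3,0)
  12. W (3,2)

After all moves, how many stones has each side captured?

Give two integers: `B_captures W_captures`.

Answer: 1 0

Derivation:
Move 1: B@(1,2) -> caps B=0 W=0
Move 2: W@(2,2) -> caps B=0 W=0
Move 3: B@(0,3) -> caps B=0 W=0
Move 4: W@(1,3) -> caps B=0 W=0
Move 5: B@(2,3) -> caps B=1 W=0
Move 6: W@(0,2) -> caps B=1 W=0
Move 7: B@(1,1) -> caps B=1 W=0
Move 8: W@(1,0) -> caps B=1 W=0
Move 9: B@(3,3) -> caps B=1 W=0
Move 10: W@(0,1) -> caps B=1 W=0
Move 11: B@(3,0) -> caps B=1 W=0
Move 12: W@(3,2) -> caps B=1 W=0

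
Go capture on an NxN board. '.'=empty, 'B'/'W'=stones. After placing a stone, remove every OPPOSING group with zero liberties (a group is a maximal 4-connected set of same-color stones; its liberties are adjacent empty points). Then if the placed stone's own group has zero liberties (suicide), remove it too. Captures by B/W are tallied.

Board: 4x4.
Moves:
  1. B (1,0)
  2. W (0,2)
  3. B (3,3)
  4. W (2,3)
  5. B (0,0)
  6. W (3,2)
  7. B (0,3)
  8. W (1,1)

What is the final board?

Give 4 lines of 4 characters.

Answer: B.WB
BW..
...W
..W.

Derivation:
Move 1: B@(1,0) -> caps B=0 W=0
Move 2: W@(0,2) -> caps B=0 W=0
Move 3: B@(3,3) -> caps B=0 W=0
Move 4: W@(2,3) -> caps B=0 W=0
Move 5: B@(0,0) -> caps B=0 W=0
Move 6: W@(3,2) -> caps B=0 W=1
Move 7: B@(0,3) -> caps B=0 W=1
Move 8: W@(1,1) -> caps B=0 W=1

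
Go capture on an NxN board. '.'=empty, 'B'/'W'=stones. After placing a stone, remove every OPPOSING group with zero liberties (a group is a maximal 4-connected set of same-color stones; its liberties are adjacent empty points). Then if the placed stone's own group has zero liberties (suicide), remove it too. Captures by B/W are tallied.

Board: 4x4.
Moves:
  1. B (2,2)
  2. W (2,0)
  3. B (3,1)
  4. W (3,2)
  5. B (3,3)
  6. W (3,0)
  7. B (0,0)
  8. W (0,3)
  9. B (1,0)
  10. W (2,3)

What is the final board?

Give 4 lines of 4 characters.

Answer: B..W
B...
W.BW
WB.B

Derivation:
Move 1: B@(2,2) -> caps B=0 W=0
Move 2: W@(2,0) -> caps B=0 W=0
Move 3: B@(3,1) -> caps B=0 W=0
Move 4: W@(3,2) -> caps B=0 W=0
Move 5: B@(3,3) -> caps B=1 W=0
Move 6: W@(3,0) -> caps B=1 W=0
Move 7: B@(0,0) -> caps B=1 W=0
Move 8: W@(0,3) -> caps B=1 W=0
Move 9: B@(1,0) -> caps B=1 W=0
Move 10: W@(2,3) -> caps B=1 W=0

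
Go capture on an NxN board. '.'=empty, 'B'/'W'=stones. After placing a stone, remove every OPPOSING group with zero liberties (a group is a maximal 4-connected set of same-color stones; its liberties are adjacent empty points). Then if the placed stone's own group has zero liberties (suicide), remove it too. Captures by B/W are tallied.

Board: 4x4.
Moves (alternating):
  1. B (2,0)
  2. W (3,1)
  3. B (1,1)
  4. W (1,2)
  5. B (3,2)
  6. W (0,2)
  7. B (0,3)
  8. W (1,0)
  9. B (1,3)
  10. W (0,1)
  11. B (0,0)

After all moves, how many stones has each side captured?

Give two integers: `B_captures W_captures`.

Move 1: B@(2,0) -> caps B=0 W=0
Move 2: W@(3,1) -> caps B=0 W=0
Move 3: B@(1,1) -> caps B=0 W=0
Move 4: W@(1,2) -> caps B=0 W=0
Move 5: B@(3,2) -> caps B=0 W=0
Move 6: W@(0,2) -> caps B=0 W=0
Move 7: B@(0,3) -> caps B=0 W=0
Move 8: W@(1,0) -> caps B=0 W=0
Move 9: B@(1,3) -> caps B=0 W=0
Move 10: W@(0,1) -> caps B=0 W=0
Move 11: B@(0,0) -> caps B=1 W=0

Answer: 1 0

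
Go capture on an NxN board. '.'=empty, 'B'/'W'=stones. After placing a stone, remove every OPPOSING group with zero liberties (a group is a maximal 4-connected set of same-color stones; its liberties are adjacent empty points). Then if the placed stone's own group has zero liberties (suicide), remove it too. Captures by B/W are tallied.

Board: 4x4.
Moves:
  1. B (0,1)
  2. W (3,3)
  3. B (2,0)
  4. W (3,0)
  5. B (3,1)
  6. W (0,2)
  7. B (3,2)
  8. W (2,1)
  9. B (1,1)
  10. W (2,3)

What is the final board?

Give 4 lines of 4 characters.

Answer: .BW.
.B..
BW.W
.BBW

Derivation:
Move 1: B@(0,1) -> caps B=0 W=0
Move 2: W@(3,3) -> caps B=0 W=0
Move 3: B@(2,0) -> caps B=0 W=0
Move 4: W@(3,0) -> caps B=0 W=0
Move 5: B@(3,1) -> caps B=1 W=0
Move 6: W@(0,2) -> caps B=1 W=0
Move 7: B@(3,2) -> caps B=1 W=0
Move 8: W@(2,1) -> caps B=1 W=0
Move 9: B@(1,1) -> caps B=1 W=0
Move 10: W@(2,3) -> caps B=1 W=0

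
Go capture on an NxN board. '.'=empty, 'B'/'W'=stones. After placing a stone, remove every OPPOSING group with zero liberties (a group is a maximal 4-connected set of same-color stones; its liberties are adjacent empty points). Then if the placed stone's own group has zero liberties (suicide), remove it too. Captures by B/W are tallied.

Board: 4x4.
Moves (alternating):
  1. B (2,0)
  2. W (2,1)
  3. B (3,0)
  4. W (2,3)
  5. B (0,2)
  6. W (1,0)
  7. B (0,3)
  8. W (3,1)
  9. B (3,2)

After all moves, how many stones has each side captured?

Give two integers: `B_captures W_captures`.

Answer: 0 2

Derivation:
Move 1: B@(2,0) -> caps B=0 W=0
Move 2: W@(2,1) -> caps B=0 W=0
Move 3: B@(3,0) -> caps B=0 W=0
Move 4: W@(2,3) -> caps B=0 W=0
Move 5: B@(0,2) -> caps B=0 W=0
Move 6: W@(1,0) -> caps B=0 W=0
Move 7: B@(0,3) -> caps B=0 W=0
Move 8: W@(3,1) -> caps B=0 W=2
Move 9: B@(3,2) -> caps B=0 W=2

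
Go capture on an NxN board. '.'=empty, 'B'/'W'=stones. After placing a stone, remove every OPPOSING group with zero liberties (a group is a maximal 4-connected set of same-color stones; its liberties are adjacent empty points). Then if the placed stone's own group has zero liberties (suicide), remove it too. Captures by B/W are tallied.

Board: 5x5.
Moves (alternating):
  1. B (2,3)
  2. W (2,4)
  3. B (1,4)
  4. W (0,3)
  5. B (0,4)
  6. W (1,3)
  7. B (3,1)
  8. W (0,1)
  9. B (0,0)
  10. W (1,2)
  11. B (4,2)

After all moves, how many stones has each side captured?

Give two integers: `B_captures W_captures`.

Move 1: B@(2,3) -> caps B=0 W=0
Move 2: W@(2,4) -> caps B=0 W=0
Move 3: B@(1,4) -> caps B=0 W=0
Move 4: W@(0,3) -> caps B=0 W=0
Move 5: B@(0,4) -> caps B=0 W=0
Move 6: W@(1,3) -> caps B=0 W=2
Move 7: B@(3,1) -> caps B=0 W=2
Move 8: W@(0,1) -> caps B=0 W=2
Move 9: B@(0,0) -> caps B=0 W=2
Move 10: W@(1,2) -> caps B=0 W=2
Move 11: B@(4,2) -> caps B=0 W=2

Answer: 0 2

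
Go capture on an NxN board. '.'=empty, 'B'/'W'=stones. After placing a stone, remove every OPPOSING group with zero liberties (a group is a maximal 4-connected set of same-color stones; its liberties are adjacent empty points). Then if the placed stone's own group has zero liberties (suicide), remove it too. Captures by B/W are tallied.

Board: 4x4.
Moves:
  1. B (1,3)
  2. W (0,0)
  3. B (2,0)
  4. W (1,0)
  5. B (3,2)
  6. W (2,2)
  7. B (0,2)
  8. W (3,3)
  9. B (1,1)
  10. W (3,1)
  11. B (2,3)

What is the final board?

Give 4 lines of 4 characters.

Answer: W.B.
WB.B
B.WB
.W.W

Derivation:
Move 1: B@(1,3) -> caps B=0 W=0
Move 2: W@(0,0) -> caps B=0 W=0
Move 3: B@(2,0) -> caps B=0 W=0
Move 4: W@(1,0) -> caps B=0 W=0
Move 5: B@(3,2) -> caps B=0 W=0
Move 6: W@(2,2) -> caps B=0 W=0
Move 7: B@(0,2) -> caps B=0 W=0
Move 8: W@(3,3) -> caps B=0 W=0
Move 9: B@(1,1) -> caps B=0 W=0
Move 10: W@(3,1) -> caps B=0 W=1
Move 11: B@(2,3) -> caps B=0 W=1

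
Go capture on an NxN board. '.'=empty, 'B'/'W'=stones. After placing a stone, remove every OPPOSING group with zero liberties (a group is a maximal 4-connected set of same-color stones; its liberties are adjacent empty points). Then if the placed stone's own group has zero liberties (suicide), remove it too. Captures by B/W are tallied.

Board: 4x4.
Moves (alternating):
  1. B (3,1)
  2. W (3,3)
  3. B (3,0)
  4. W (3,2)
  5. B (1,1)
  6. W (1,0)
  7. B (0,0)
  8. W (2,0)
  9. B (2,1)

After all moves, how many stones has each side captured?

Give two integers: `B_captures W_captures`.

Answer: 2 0

Derivation:
Move 1: B@(3,1) -> caps B=0 W=0
Move 2: W@(3,3) -> caps B=0 W=0
Move 3: B@(3,0) -> caps B=0 W=0
Move 4: W@(3,2) -> caps B=0 W=0
Move 5: B@(1,1) -> caps B=0 W=0
Move 6: W@(1,0) -> caps B=0 W=0
Move 7: B@(0,0) -> caps B=0 W=0
Move 8: W@(2,0) -> caps B=0 W=0
Move 9: B@(2,1) -> caps B=2 W=0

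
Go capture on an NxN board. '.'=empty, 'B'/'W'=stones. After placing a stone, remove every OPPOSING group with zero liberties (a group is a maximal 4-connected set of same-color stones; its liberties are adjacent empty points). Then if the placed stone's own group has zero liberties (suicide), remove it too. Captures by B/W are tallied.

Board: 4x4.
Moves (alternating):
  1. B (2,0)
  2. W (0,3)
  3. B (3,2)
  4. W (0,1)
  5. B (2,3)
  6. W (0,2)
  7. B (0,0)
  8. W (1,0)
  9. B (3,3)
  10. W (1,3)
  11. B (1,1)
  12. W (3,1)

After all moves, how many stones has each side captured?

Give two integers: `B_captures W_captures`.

Move 1: B@(2,0) -> caps B=0 W=0
Move 2: W@(0,3) -> caps B=0 W=0
Move 3: B@(3,2) -> caps B=0 W=0
Move 4: W@(0,1) -> caps B=0 W=0
Move 5: B@(2,3) -> caps B=0 W=0
Move 6: W@(0,2) -> caps B=0 W=0
Move 7: B@(0,0) -> caps B=0 W=0
Move 8: W@(1,0) -> caps B=0 W=1
Move 9: B@(3,3) -> caps B=0 W=1
Move 10: W@(1,3) -> caps B=0 W=1
Move 11: B@(1,1) -> caps B=0 W=1
Move 12: W@(3,1) -> caps B=0 W=1

Answer: 0 1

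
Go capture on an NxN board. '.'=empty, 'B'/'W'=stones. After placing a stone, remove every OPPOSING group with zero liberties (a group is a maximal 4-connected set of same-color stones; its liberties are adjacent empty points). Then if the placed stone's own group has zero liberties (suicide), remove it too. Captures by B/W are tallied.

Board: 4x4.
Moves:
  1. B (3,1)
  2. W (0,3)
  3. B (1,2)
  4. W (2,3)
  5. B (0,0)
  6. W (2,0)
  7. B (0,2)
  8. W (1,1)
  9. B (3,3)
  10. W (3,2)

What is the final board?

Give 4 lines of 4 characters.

Answer: B.BW
.WB.
W..W
.BW.

Derivation:
Move 1: B@(3,1) -> caps B=0 W=0
Move 2: W@(0,3) -> caps B=0 W=0
Move 3: B@(1,2) -> caps B=0 W=0
Move 4: W@(2,3) -> caps B=0 W=0
Move 5: B@(0,0) -> caps B=0 W=0
Move 6: W@(2,0) -> caps B=0 W=0
Move 7: B@(0,2) -> caps B=0 W=0
Move 8: W@(1,1) -> caps B=0 W=0
Move 9: B@(3,3) -> caps B=0 W=0
Move 10: W@(3,2) -> caps B=0 W=1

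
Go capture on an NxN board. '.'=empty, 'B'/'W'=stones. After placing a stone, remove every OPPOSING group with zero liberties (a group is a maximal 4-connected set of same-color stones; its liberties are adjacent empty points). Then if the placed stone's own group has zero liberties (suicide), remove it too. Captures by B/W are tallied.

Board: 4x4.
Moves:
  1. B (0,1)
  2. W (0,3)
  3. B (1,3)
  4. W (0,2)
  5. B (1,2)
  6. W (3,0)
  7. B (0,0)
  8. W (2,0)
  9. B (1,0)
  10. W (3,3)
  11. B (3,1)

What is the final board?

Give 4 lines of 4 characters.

Answer: BB..
B.BB
W...
WB.W

Derivation:
Move 1: B@(0,1) -> caps B=0 W=0
Move 2: W@(0,3) -> caps B=0 W=0
Move 3: B@(1,3) -> caps B=0 W=0
Move 4: W@(0,2) -> caps B=0 W=0
Move 5: B@(1,2) -> caps B=2 W=0
Move 6: W@(3,0) -> caps B=2 W=0
Move 7: B@(0,0) -> caps B=2 W=0
Move 8: W@(2,0) -> caps B=2 W=0
Move 9: B@(1,0) -> caps B=2 W=0
Move 10: W@(3,3) -> caps B=2 W=0
Move 11: B@(3,1) -> caps B=2 W=0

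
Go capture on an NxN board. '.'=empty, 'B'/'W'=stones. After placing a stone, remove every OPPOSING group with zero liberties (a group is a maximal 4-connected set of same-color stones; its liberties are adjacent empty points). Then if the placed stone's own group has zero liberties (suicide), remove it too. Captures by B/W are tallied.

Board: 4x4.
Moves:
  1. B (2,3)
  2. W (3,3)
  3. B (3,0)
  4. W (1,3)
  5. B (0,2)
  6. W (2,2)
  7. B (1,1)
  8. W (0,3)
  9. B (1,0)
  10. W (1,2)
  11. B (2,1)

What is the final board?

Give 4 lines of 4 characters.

Answer: ..BW
BBWW
.BW.
B..W

Derivation:
Move 1: B@(2,3) -> caps B=0 W=0
Move 2: W@(3,3) -> caps B=0 W=0
Move 3: B@(3,0) -> caps B=0 W=0
Move 4: W@(1,3) -> caps B=0 W=0
Move 5: B@(0,2) -> caps B=0 W=0
Move 6: W@(2,2) -> caps B=0 W=1
Move 7: B@(1,1) -> caps B=0 W=1
Move 8: W@(0,3) -> caps B=0 W=1
Move 9: B@(1,0) -> caps B=0 W=1
Move 10: W@(1,2) -> caps B=0 W=1
Move 11: B@(2,1) -> caps B=0 W=1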